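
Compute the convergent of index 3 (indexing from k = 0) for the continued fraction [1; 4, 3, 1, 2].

21/17

Using pₖ = aₖpₖ₋₁ + pₖ₋₂, qₖ = aₖqₖ₋₁ + qₖ₋₂ (with p₋₁=1, p₋₂=0, q₋₁=0, q₋₂=1):
  k=0: a=1, p=1, q=1
  k=1: a=4, p=5, q=4
  k=2: a=3, p=16, q=13
  k=3: a=1, p=21, q=17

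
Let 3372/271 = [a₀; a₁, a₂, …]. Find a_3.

3372 = 12·271 + 120   →  a_0 = 12
271 = 2·120 + 31   →  a_1 = 2
120 = 3·31 + 27   →  a_2 = 3
31 = 1·27 + 4   →  a_3 = 1

1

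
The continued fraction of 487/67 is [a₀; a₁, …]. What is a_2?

1

487 = 7·67 + 18   →  a_0 = 7
67 = 3·18 + 13   →  a_1 = 3
18 = 1·13 + 5   →  a_2 = 1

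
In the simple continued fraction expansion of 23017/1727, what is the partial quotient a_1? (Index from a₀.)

3

23017 = 13·1727 + 566   →  a_0 = 13
1727 = 3·566 + 29   →  a_1 = 3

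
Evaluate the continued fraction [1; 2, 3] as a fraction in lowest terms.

Fold from the inside: start with 3/1.
  2 + 1/3 = 7/3
  1 + 3/7 = 10/7

10/7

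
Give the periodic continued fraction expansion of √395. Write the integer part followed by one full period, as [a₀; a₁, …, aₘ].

a₀ = ⌊√395⌋ = 19.
With m₀=0, d₀=1 and mₖ₊₁ = dₖaₖ − mₖ, dₖ₊₁ = (n − mₖ₊₁²)/dₖ, aₖ₊₁ = ⌊(a₀+mₖ₊₁)/dₖ₊₁⌋:
  k=1: m=19, d=34, a=1
  k=2: m=15, d=5, a=6
  k=3: m=15, d=34, a=1
  k=4: m=19, d=1, a=38
d=1 and a=2a₀=38 at k=4, so the next step gives (m, d) = (19, 34) again — its k=1 value — and the period has length 4.

[19; 1, 6, 1, 38]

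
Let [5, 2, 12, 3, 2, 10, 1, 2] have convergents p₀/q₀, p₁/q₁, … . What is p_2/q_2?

137/25

Using pₖ = aₖpₖ₋₁ + pₖ₋₂, qₖ = aₖqₖ₋₁ + qₖ₋₂ (with p₋₁=1, p₋₂=0, q₋₁=0, q₋₂=1):
  k=0: a=5, p=5, q=1
  k=1: a=2, p=11, q=2
  k=2: a=12, p=137, q=25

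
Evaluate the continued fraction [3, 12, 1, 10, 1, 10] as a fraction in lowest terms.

5207/1692

Using pₖ = aₖpₖ₋₁ + pₖ₋₂ and qₖ = aₖqₖ₋₁ + qₖ₋₂:
  k=0: a=3, p=3, q=1
  k=1: a=12, p=37, q=12
  k=2: a=1, p=40, q=13
  k=3: a=10, p=437, q=142
  k=4: a=1, p=477, q=155
  k=5: a=10, p=5207, q=1692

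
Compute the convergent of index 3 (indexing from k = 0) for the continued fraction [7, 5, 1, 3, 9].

165/23

Using pₖ = aₖpₖ₋₁ + pₖ₋₂, qₖ = aₖqₖ₋₁ + qₖ₋₂ (with p₋₁=1, p₋₂=0, q₋₁=0, q₋₂=1):
  k=0: a=7, p=7, q=1
  k=1: a=5, p=36, q=5
  k=2: a=1, p=43, q=6
  k=3: a=3, p=165, q=23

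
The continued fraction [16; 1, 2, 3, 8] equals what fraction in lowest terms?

Fold from the inside: start with 8/1.
  3 + 1/8 = 25/8
  2 + 8/25 = 58/25
  1 + 25/58 = 83/58
  16 + 58/83 = 1386/83

1386/83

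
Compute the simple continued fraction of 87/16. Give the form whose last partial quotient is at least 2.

87 = 5×16 + 7
16 = 2×7 + 2
7 = 3×2 + 1
2 = 2×1 + 0  (stop)
So 87/16 = [5; 2, 3, 2].

[5; 2, 3, 2]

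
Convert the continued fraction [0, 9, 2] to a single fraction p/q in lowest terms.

2/19

Using pₖ = aₖpₖ₋₁ + pₖ₋₂ and qₖ = aₖqₖ₋₁ + qₖ₋₂:
  k=0: a=0, p=0, q=1
  k=1: a=9, p=1, q=9
  k=2: a=2, p=2, q=19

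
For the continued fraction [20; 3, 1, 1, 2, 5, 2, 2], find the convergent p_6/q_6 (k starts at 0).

Using pₖ = aₖpₖ₋₁ + pₖ₋₂, qₖ = aₖqₖ₋₁ + qₖ₋₂ (with p₋₁=1, p₋₂=0, q₋₁=0, q₋₂=1):
  k=0: a=20, p=20, q=1
  k=1: a=3, p=61, q=3
  k=2: a=1, p=81, q=4
  k=3: a=1, p=142, q=7
  k=4: a=2, p=365, q=18
  k=5: a=5, p=1967, q=97
  k=6: a=2, p=4299, q=212

4299/212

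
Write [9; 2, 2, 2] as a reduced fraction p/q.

113/12

Using pₖ = aₖpₖ₋₁ + pₖ₋₂ and qₖ = aₖqₖ₋₁ + qₖ₋₂:
  k=0: a=9, p=9, q=1
  k=1: a=2, p=19, q=2
  k=2: a=2, p=47, q=5
  k=3: a=2, p=113, q=12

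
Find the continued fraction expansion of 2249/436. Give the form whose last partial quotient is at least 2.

[5; 6, 3, 7, 3]

2249 = 5×436 + 69
436 = 6×69 + 22
69 = 3×22 + 3
22 = 7×3 + 1
3 = 3×1 + 0  (stop)
So 2249/436 = [5; 6, 3, 7, 3].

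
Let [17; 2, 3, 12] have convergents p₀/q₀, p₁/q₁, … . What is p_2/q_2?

Using pₖ = aₖpₖ₋₁ + pₖ₋₂, qₖ = aₖqₖ₋₁ + qₖ₋₂ (with p₋₁=1, p₋₂=0, q₋₁=0, q₋₂=1):
  k=0: a=17, p=17, q=1
  k=1: a=2, p=35, q=2
  k=2: a=3, p=122, q=7

122/7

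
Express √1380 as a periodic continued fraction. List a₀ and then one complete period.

a₀ = ⌊√1380⌋ = 37.
With m₀=0, d₀=1 and mₖ₊₁ = dₖaₖ − mₖ, dₖ₊₁ = (n − mₖ₊₁²)/dₖ, aₖ₊₁ = ⌊(a₀+mₖ₊₁)/dₖ₊₁⌋:
  k=1: m=37, d=11, a=6
  k=2: m=29, d=49, a=1
  k=3: m=20, d=20, a=2
  k=4: m=20, d=49, a=1
  k=5: m=29, d=11, a=6
  k=6: m=37, d=1, a=74
d=1 and a=2a₀=74 at k=6, so the next step gives (m, d) = (37, 11) again — its k=1 value — and the period has length 6.

[37; 6, 1, 2, 1, 6, 74]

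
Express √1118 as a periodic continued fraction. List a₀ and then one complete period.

[33; 2, 3, 2, 3, 2, 66]

a₀ = ⌊√1118⌋ = 33.
With m₀=0, d₀=1 and mₖ₊₁ = dₖaₖ − mₖ, dₖ₊₁ = (n − mₖ₊₁²)/dₖ, aₖ₊₁ = ⌊(a₀+mₖ₊₁)/dₖ₊₁⌋:
  k=1: m=33, d=29, a=2
  k=2: m=25, d=17, a=3
  k=3: m=26, d=26, a=2
  k=4: m=26, d=17, a=3
  k=5: m=25, d=29, a=2
  k=6: m=33, d=1, a=66
d=1 and a=2a₀=66 at k=6, so the next step gives (m, d) = (33, 29) again — its k=1 value — and the period has length 6.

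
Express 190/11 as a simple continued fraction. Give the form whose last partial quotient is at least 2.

[17; 3, 1, 2]

190 = 17·11 + 3
11 = 3·3 + 2
3 = 1·2 + 1
2 = 2·1 + 0  (stop)
So 190/11 = [17; 3, 1, 2].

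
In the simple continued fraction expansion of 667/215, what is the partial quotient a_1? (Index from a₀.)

667 = 3·215 + 22   →  a_0 = 3
215 = 9·22 + 17   →  a_1 = 9

9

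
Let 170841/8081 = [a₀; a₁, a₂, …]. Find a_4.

2

170841 = 21·8081 + 1140   →  a_0 = 21
8081 = 7·1140 + 101   →  a_1 = 7
1140 = 11·101 + 29   →  a_2 = 11
101 = 3·29 + 14   →  a_3 = 3
29 = 2·14 + 1   →  a_4 = 2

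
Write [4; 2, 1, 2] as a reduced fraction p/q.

Using pₖ = aₖpₖ₋₁ + pₖ₋₂ and qₖ = aₖqₖ₋₁ + qₖ₋₂:
  k=0: a=4, p=4, q=1
  k=1: a=2, p=9, q=2
  k=2: a=1, p=13, q=3
  k=3: a=2, p=35, q=8

35/8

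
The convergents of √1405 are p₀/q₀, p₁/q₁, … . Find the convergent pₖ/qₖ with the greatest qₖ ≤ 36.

√1405 = [37; 2, 14, 2, 74, …] (period length 4).
Convergents:
  p_0/q_0 = 37/1
  p_1/q_1 = 75/2
  p_2/q_2 = 1087/29
  p_3/q_3 = 2249/60
q_2 = 29 ≤ 36 < 60 = q_3, so the answer is 1087/29.

1087/29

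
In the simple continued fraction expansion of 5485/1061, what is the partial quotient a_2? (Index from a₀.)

1

5485 = 5·1061 + 180   →  a_0 = 5
1061 = 5·180 + 161   →  a_1 = 5
180 = 1·161 + 19   →  a_2 = 1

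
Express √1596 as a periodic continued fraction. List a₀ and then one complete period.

a₀ = ⌊√1596⌋ = 39.
With m₀=0, d₀=1 and mₖ₊₁ = dₖaₖ − mₖ, dₖ₊₁ = (n − mₖ₊₁²)/dₖ, aₖ₊₁ = ⌊(a₀+mₖ₊₁)/dₖ₊₁⌋:
  k=1: m=39, d=75, a=1
  k=2: m=36, d=4, a=18
  k=3: m=36, d=75, a=1
  k=4: m=39, d=1, a=78
d=1 and a=2a₀=78 at k=4, so the next step gives (m, d) = (39, 75) again — its k=1 value — and the period has length 4.

[39; 1, 18, 1, 78]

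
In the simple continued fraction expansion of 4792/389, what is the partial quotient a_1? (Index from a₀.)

3

4792 = 12·389 + 124   →  a_0 = 12
389 = 3·124 + 17   →  a_1 = 3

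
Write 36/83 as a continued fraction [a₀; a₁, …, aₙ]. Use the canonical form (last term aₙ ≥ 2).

[0; 2, 3, 3, 1, 2]

36 = 0×83 + 36
83 = 2×36 + 11
36 = 3×11 + 3
11 = 3×3 + 2
3 = 1×2 + 1
2 = 2×1 + 0  (stop)
So 36/83 = [0; 2, 3, 3, 1, 2].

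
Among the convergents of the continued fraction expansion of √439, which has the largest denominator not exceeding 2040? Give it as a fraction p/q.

18459/881

√439 = [20; 1, 19, 1, 40, …] (period length 4).
Convergents:
  p_0/q_0 = 20/1
  p_1/q_1 = 21/1
  p_2/q_2 = 419/20
  p_3/q_3 = 440/21
  p_4/q_4 = 18019/860
  p_5/q_5 = 18459/881
  p_6/q_6 = 368740/17599
q_5 = 881 ≤ 2040 < 17599 = q_6, so the answer is 18459/881.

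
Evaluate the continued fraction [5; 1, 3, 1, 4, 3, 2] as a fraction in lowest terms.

Fold from the inside: start with 2/1.
  3 + 1/2 = 7/2
  4 + 2/7 = 30/7
  1 + 7/30 = 37/30
  3 + 30/37 = 141/37
  1 + 37/141 = 178/141
  5 + 141/178 = 1031/178

1031/178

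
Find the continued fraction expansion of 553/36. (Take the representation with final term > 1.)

[15; 2, 1, 3, 3]

553 = 15*36 + 13
36 = 2*13 + 10
13 = 1*10 + 3
10 = 3*3 + 1
3 = 3*1 + 0  (stop)
So 553/36 = [15; 2, 1, 3, 3].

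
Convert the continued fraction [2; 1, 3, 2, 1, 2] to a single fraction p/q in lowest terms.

97/35

Fold from the inside: start with 2/1.
  1 + 1/2 = 3/2
  2 + 2/3 = 8/3
  3 + 3/8 = 27/8
  1 + 8/27 = 35/27
  2 + 27/35 = 97/35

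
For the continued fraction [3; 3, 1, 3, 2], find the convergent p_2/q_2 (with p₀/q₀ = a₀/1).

13/4

Using pₖ = aₖpₖ₋₁ + pₖ₋₂, qₖ = aₖqₖ₋₁ + qₖ₋₂ (with p₋₁=1, p₋₂=0, q₋₁=0, q₋₂=1):
  k=0: a=3, p=3, q=1
  k=1: a=3, p=10, q=3
  k=2: a=1, p=13, q=4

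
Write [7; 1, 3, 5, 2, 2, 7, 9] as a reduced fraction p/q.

Using pₖ = aₖpₖ₋₁ + pₖ₋₂ and qₖ = aₖqₖ₋₁ + qₖ₋₂:
  k=0: a=7, p=7, q=1
  k=1: a=1, p=8, q=1
  k=2: a=3, p=31, q=4
  k=3: a=5, p=163, q=21
  k=4: a=2, p=357, q=46
  k=5: a=2, p=877, q=113
  k=6: a=7, p=6496, q=837
  k=7: a=9, p=59341, q=7646

59341/7646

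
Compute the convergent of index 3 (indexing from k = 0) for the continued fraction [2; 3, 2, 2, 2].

Using pₖ = aₖpₖ₋₁ + pₖ₋₂, qₖ = aₖqₖ₋₁ + qₖ₋₂ (with p₋₁=1, p₋₂=0, q₋₁=0, q₋₂=1):
  k=0: a=2, p=2, q=1
  k=1: a=3, p=7, q=3
  k=2: a=2, p=16, q=7
  k=3: a=2, p=39, q=17

39/17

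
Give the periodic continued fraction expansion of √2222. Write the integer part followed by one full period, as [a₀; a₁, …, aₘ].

[47; 7, 4, 7, 94]

a₀ = ⌊√2222⌋ = 47.
With m₀=0, d₀=1 and mₖ₊₁ = dₖaₖ − mₖ, dₖ₊₁ = (n − mₖ₊₁²)/dₖ, aₖ₊₁ = ⌊(a₀+mₖ₊₁)/dₖ₊₁⌋:
  k=1: m=47, d=13, a=7
  k=2: m=44, d=22, a=4
  k=3: m=44, d=13, a=7
  k=4: m=47, d=1, a=94
d=1 and a=2a₀=94 at k=4, so the next step gives (m, d) = (47, 13) again — its k=1 value — and the period has length 4.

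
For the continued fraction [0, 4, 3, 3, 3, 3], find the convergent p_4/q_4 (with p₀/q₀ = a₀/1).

Using pₖ = aₖpₖ₋₁ + pₖ₋₂, qₖ = aₖqₖ₋₁ + qₖ₋₂ (with p₋₁=1, p₋₂=0, q₋₁=0, q₋₂=1):
  k=0: a=0, p=0, q=1
  k=1: a=4, p=1, q=4
  k=2: a=3, p=3, q=13
  k=3: a=3, p=10, q=43
  k=4: a=3, p=33, q=142

33/142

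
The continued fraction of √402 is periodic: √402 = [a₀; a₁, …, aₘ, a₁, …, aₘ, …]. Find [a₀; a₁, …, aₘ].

[20; 20, 40]

a₀ = ⌊√402⌋ = 20.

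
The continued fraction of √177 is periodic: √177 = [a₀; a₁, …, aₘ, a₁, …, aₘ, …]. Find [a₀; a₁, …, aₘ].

[13; 3, 3, 2, 8, 2, 3, 3, 26]

a₀ = ⌊√177⌋ = 13.
With m₀=0, d₀=1 and mₖ₊₁ = dₖaₖ − mₖ, dₖ₊₁ = (n − mₖ₊₁²)/dₖ, aₖ₊₁ = ⌊(a₀+mₖ₊₁)/dₖ₊₁⌋:
  k=1: m=13, d=8, a=3
  k=2: m=11, d=7, a=3
  k=3: m=10, d=11, a=2
  k=4: m=12, d=3, a=8
  k=5: m=12, d=11, a=2
  k=6: m=10, d=7, a=3
  k=7: m=11, d=8, a=3
  k=8: m=13, d=1, a=26
d=1 and a=2a₀=26 at k=8, so the next step gives (m, d) = (13, 8) again — its k=1 value — and the period has length 8.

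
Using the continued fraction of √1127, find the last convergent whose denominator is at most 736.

23701/706

√1127 = [33; 1, 1, 3, 33, 3, 1, 1, 66, …] (period length 8).
Convergents:
  p_0/q_0 = 33/1
  p_1/q_1 = 34/1
  p_2/q_2 = 67/2
  p_3/q_3 = 235/7
  p_4/q_4 = 7822/233
  p_5/q_5 = 23701/706
  p_6/q_6 = 31523/939
q_5 = 706 ≤ 736 < 939 = q_6, so the answer is 23701/706.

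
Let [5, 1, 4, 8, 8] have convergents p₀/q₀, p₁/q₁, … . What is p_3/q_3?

Using pₖ = aₖpₖ₋₁ + pₖ₋₂, qₖ = aₖqₖ₋₁ + qₖ₋₂ (with p₋₁=1, p₋₂=0, q₋₁=0, q₋₂=1):
  k=0: a=5, p=5, q=1
  k=1: a=1, p=6, q=1
  k=2: a=4, p=29, q=5
  k=3: a=8, p=238, q=41

238/41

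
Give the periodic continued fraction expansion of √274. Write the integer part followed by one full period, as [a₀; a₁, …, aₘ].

a₀ = ⌊√274⌋ = 16.

[16; 1, 1, 4, 4, 1, 1, 32]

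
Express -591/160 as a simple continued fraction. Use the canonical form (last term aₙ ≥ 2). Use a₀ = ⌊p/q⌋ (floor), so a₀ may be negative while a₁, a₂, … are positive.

[-4; 3, 3, 1, 3, 3]

-591 = -4·160 + 49
160 = 3·49 + 13
49 = 3·13 + 10
13 = 1·10 + 3
10 = 3·3 + 1
3 = 3·1 + 0  (stop)
So -591/160 = [-4; 3, 3, 1, 3, 3].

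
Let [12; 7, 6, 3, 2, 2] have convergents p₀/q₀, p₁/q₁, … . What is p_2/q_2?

522/43

Using pₖ = aₖpₖ₋₁ + pₖ₋₂, qₖ = aₖqₖ₋₁ + qₖ₋₂ (with p₋₁=1, p₋₂=0, q₋₁=0, q₋₂=1):
  k=0: a=12, p=12, q=1
  k=1: a=7, p=85, q=7
  k=2: a=6, p=522, q=43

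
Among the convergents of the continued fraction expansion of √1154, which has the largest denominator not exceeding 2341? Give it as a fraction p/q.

78506/2311

√1154 = [33; 1, 32, 1, 66, …] (period length 4).
Convergents:
  p_0/q_0 = 33/1
  p_1/q_1 = 34/1
  p_2/q_2 = 1121/33
  p_3/q_3 = 1155/34
  p_4/q_4 = 77351/2277
  p_5/q_5 = 78506/2311
  p_6/q_6 = 2589543/76229
q_5 = 2311 ≤ 2341 < 76229 = q_6, so the answer is 78506/2311.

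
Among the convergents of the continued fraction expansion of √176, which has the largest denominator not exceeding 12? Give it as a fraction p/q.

√176 = [13; 3, 1, 3, 26, …] (period length 4).
Convergents:
  p_0/q_0 = 13/1
  p_1/q_1 = 40/3
  p_2/q_2 = 53/4
  p_3/q_3 = 199/15
q_2 = 4 ≤ 12 < 15 = q_3, so the answer is 53/4.

53/4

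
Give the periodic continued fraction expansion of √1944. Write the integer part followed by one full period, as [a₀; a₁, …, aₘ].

a₀ = ⌊√1944⌋ = 44.
With m₀=0, d₀=1 and mₖ₊₁ = dₖaₖ − mₖ, dₖ₊₁ = (n − mₖ₊₁²)/dₖ, aₖ₊₁ = ⌊(a₀+mₖ₊₁)/dₖ₊₁⌋:
  k=1: m=44, d=8, a=11
  k=2: m=44, d=1, a=88
d=1 and a=2a₀=88 at k=2, so the next step gives (m, d) = (44, 8) again — its k=1 value — and the period has length 2.

[44; 11, 88]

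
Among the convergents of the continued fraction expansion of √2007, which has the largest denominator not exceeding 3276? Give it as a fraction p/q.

√2007 = [44; 1, 3, 1, 88, …] (period length 4).
Convergents:
  p_0/q_0 = 44/1
  p_1/q_1 = 45/1
  p_2/q_2 = 179/4
  p_3/q_3 = 224/5
  p_4/q_4 = 19891/444
  p_5/q_5 = 20115/449
  p_6/q_6 = 80236/1791
  p_7/q_7 = 100351/2240
  p_8/q_8 = 8911124/198911
q_7 = 2240 ≤ 3276 < 198911 = q_8, so the answer is 100351/2240.

100351/2240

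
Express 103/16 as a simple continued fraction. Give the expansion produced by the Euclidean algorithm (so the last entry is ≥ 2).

[6; 2, 3, 2]

103 = 6*16 + 7
16 = 2*7 + 2
7 = 3*2 + 1
2 = 2*1 + 0  (stop)
So 103/16 = [6; 2, 3, 2].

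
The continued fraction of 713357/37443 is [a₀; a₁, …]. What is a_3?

713357 = 19·37443 + 1940   →  a_0 = 19
37443 = 19·1940 + 583   →  a_1 = 19
1940 = 3·583 + 191   →  a_2 = 3
583 = 3·191 + 10   →  a_3 = 3

3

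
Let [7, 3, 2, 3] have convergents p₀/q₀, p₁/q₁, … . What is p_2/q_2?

51/7

Using pₖ = aₖpₖ₋₁ + pₖ₋₂, qₖ = aₖqₖ₋₁ + qₖ₋₂ (with p₋₁=1, p₋₂=0, q₋₁=0, q₋₂=1):
  k=0: a=7, p=7, q=1
  k=1: a=3, p=22, q=3
  k=2: a=2, p=51, q=7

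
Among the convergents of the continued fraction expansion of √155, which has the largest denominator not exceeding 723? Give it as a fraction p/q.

6088/489

√155 = [12; 2, 4, 2, 24, …] (period length 4).
Convergents:
  p_0/q_0 = 12/1
  p_1/q_1 = 25/2
  p_2/q_2 = 112/9
  p_3/q_3 = 249/20
  p_4/q_4 = 6088/489
  p_5/q_5 = 12425/998
q_4 = 489 ≤ 723 < 998 = q_5, so the answer is 6088/489.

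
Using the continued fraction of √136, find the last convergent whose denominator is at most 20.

35/3

√136 = [11; 1, 1, 1, 22, …] (period length 4).
Convergents:
  p_0/q_0 = 11/1
  p_1/q_1 = 12/1
  p_2/q_2 = 23/2
  p_3/q_3 = 35/3
  p_4/q_4 = 793/68
q_3 = 3 ≤ 20 < 68 = q_4, so the answer is 35/3.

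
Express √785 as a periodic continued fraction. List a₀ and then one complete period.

a₀ = ⌊√785⌋ = 28.
With m₀=0, d₀=1 and mₖ₊₁ = dₖaₖ − mₖ, dₖ₊₁ = (n − mₖ₊₁²)/dₖ, aₖ₊₁ = ⌊(a₀+mₖ₊₁)/dₖ₊₁⌋:
  k=1: m=28, d=1, a=56
d=1 and a=2a₀=56 at k=1, so the next step gives (m, d) = (28, 1) again — its k=1 value — and the period has length 1.

[28; 56]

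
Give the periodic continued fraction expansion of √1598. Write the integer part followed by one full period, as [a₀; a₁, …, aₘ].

a₀ = ⌊√1598⌋ = 39.

[39; 1, 38, 1, 78]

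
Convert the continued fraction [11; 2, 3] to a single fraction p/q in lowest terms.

80/7

Using pₖ = aₖpₖ₋₁ + pₖ₋₂ and qₖ = aₖqₖ₋₁ + qₖ₋₂:
  k=0: a=11, p=11, q=1
  k=1: a=2, p=23, q=2
  k=2: a=3, p=80, q=7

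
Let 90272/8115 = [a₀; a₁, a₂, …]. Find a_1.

90272 = 11·8115 + 1007   →  a_0 = 11
8115 = 8·1007 + 59   →  a_1 = 8

8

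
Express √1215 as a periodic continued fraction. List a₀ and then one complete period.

[34; 1, 5, 1, 68]

a₀ = ⌊√1215⌋ = 34.
With m₀=0, d₀=1 and mₖ₊₁ = dₖaₖ − mₖ, dₖ₊₁ = (n − mₖ₊₁²)/dₖ, aₖ₊₁ = ⌊(a₀+mₖ₊₁)/dₖ₊₁⌋:
  k=1: m=34, d=59, a=1
  k=2: m=25, d=10, a=5
  k=3: m=25, d=59, a=1
  k=4: m=34, d=1, a=68
d=1 and a=2a₀=68 at k=4, so the next step gives (m, d) = (34, 59) again — its k=1 value — and the period has length 4.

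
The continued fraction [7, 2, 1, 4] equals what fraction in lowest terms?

Fold from the inside: start with 4/1.
  1 + 1/4 = 5/4
  2 + 4/5 = 14/5
  7 + 5/14 = 103/14

103/14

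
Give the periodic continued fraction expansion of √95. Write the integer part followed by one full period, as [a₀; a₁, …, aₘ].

a₀ = ⌊√95⌋ = 9.
With m₀=0, d₀=1 and mₖ₊₁ = dₖaₖ − mₖ, dₖ₊₁ = (n − mₖ₊₁²)/dₖ, aₖ₊₁ = ⌊(a₀+mₖ₊₁)/dₖ₊₁⌋:
  k=1: m=9, d=14, a=1
  k=2: m=5, d=5, a=2
  k=3: m=5, d=14, a=1
  k=4: m=9, d=1, a=18
d=1 and a=2a₀=18 at k=4, so the next step gives (m, d) = (9, 14) again — its k=1 value — and the period has length 4.

[9; 1, 2, 1, 18]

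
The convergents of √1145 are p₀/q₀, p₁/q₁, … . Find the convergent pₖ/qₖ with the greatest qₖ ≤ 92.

√1145 = [33; 1, 5, 5, 1, 66, …] (period length 5).
Convergents:
  p_0/q_0 = 33/1
  p_1/q_1 = 34/1
  p_2/q_2 = 203/6
  p_3/q_3 = 1049/31
  p_4/q_4 = 1252/37
  p_5/q_5 = 83681/2473
q_4 = 37 ≤ 92 < 2473 = q_5, so the answer is 1252/37.

1252/37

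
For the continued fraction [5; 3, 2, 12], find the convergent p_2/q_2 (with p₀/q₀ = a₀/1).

37/7

Using pₖ = aₖpₖ₋₁ + pₖ₋₂, qₖ = aₖqₖ₋₁ + qₖ₋₂ (with p₋₁=1, p₋₂=0, q₋₁=0, q₋₂=1):
  k=0: a=5, p=5, q=1
  k=1: a=3, p=16, q=3
  k=2: a=2, p=37, q=7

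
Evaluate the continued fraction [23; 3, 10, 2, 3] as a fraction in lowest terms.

Using pₖ = aₖpₖ₋₁ + pₖ₋₂ and qₖ = aₖqₖ₋₁ + qₖ₋₂:
  k=0: a=23, p=23, q=1
  k=1: a=3, p=70, q=3
  k=2: a=10, p=723, q=31
  k=3: a=2, p=1516, q=65
  k=4: a=3, p=5271, q=226

5271/226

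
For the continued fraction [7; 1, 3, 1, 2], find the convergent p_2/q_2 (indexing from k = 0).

Using pₖ = aₖpₖ₋₁ + pₖ₋₂, qₖ = aₖqₖ₋₁ + qₖ₋₂ (with p₋₁=1, p₋₂=0, q₋₁=0, q₋₂=1):
  k=0: a=7, p=7, q=1
  k=1: a=1, p=8, q=1
  k=2: a=3, p=31, q=4

31/4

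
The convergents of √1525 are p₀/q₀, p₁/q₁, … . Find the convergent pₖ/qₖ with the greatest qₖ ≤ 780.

√1525 = [39; 19, 1, 1, 19, 78, …] (period length 5).
Convergents:
  p_0/q_0 = 39/1
  p_1/q_1 = 742/19
  p_2/q_2 = 781/20
  p_3/q_3 = 1523/39
  p_4/q_4 = 29718/761
  p_5/q_5 = 2319527/59397
q_4 = 761 ≤ 780 < 59397 = q_5, so the answer is 29718/761.

29718/761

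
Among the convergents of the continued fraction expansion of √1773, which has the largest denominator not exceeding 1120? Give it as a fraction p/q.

33054/785

√1773 = [42; 9, 2, 1, 8, 1, 2, 9, 84, …] (period length 8).
Convergents:
  p_0/q_0 = 42/1
  p_1/q_1 = 379/9
  p_2/q_2 = 800/19
  p_3/q_3 = 1179/28
  p_4/q_4 = 10232/243
  p_5/q_5 = 11411/271
  p_6/q_6 = 33054/785
  p_7/q_7 = 308897/7336
q_6 = 785 ≤ 1120 < 7336 = q_7, so the answer is 33054/785.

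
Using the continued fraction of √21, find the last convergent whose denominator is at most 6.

23/5

√21 = [4; 1, 1, 2, 1, 1, 8, …] (period length 6).
Convergents:
  p_0/q_0 = 4/1
  p_1/q_1 = 5/1
  p_2/q_2 = 9/2
  p_3/q_3 = 23/5
  p_4/q_4 = 32/7
q_3 = 5 ≤ 6 < 7 = q_4, so the answer is 23/5.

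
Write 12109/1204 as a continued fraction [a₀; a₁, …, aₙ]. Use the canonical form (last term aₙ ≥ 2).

[10; 17, 2, 4, 2, 3]

12109 = 10·1204 + 69
1204 = 17·69 + 31
69 = 2·31 + 7
31 = 4·7 + 3
7 = 2·3 + 1
3 = 3·1 + 0  (stop)
So 12109/1204 = [10; 17, 2, 4, 2, 3].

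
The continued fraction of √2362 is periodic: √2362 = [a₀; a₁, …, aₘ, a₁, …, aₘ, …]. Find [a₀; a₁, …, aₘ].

a₀ = ⌊√2362⌋ = 48.
With m₀=0, d₀=1 and mₖ₊₁ = dₖaₖ − mₖ, dₖ₊₁ = (n − mₖ₊₁²)/dₖ, aₖ₊₁ = ⌊(a₀+mₖ₊₁)/dₖ₊₁⌋:
  k=1: m=48, d=58, a=1
  k=2: m=10, d=39, a=1
  k=3: m=29, d=39, a=1
  k=4: m=10, d=58, a=1
  k=5: m=48, d=1, a=96
d=1 and a=2a₀=96 at k=5, so the next step gives (m, d) = (48, 58) again — its k=1 value — and the period has length 5.

[48; 1, 1, 1, 1, 96]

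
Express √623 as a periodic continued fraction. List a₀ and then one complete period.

a₀ = ⌊√623⌋ = 24.
With m₀=0, d₀=1 and mₖ₊₁ = dₖaₖ − mₖ, dₖ₊₁ = (n − mₖ₊₁²)/dₖ, aₖ₊₁ = ⌊(a₀+mₖ₊₁)/dₖ₊₁⌋:
  k=1: m=24, d=47, a=1
  k=2: m=23, d=2, a=23
  k=3: m=23, d=47, a=1
  k=4: m=24, d=1, a=48
d=1 and a=2a₀=48 at k=4, so the next step gives (m, d) = (24, 47) again — its k=1 value — and the period has length 4.

[24; 1, 23, 1, 48]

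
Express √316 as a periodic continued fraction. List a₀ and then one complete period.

a₀ = ⌊√316⌋ = 17.

[17; 1, 3, 2, 8, 2, 3, 1, 34]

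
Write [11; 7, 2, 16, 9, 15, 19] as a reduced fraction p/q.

7178512/644761

Using pₖ = aₖpₖ₋₁ + pₖ₋₂ and qₖ = aₖqₖ₋₁ + qₖ₋₂:
  k=0: a=11, p=11, q=1
  k=1: a=7, p=78, q=7
  k=2: a=2, p=167, q=15
  k=3: a=16, p=2750, q=247
  k=4: a=9, p=24917, q=2238
  k=5: a=15, p=376505, q=33817
  k=6: a=19, p=7178512, q=644761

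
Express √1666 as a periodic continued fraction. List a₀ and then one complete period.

a₀ = ⌊√1666⌋ = 40.
With m₀=0, d₀=1 and mₖ₊₁ = dₖaₖ − mₖ, dₖ₊₁ = (n − mₖ₊₁²)/dₖ, aₖ₊₁ = ⌊(a₀+mₖ₊₁)/dₖ₊₁⌋:
  k=1: m=40, d=66, a=1
  k=2: m=26, d=15, a=4
  k=3: m=34, d=34, a=2
  k=4: m=34, d=15, a=4
  k=5: m=26, d=66, a=1
  k=6: m=40, d=1, a=80
d=1 and a=2a₀=80 at k=6, so the next step gives (m, d) = (40, 66) again — its k=1 value — and the period has length 6.

[40; 1, 4, 2, 4, 1, 80]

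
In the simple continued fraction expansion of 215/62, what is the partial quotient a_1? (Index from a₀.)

2

215 = 3·62 + 29   →  a_0 = 3
62 = 2·29 + 4   →  a_1 = 2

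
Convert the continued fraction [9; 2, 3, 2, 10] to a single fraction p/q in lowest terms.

Using pₖ = aₖpₖ₋₁ + pₖ₋₂ and qₖ = aₖqₖ₋₁ + qₖ₋₂:
  k=0: a=9, p=9, q=1
  k=1: a=2, p=19, q=2
  k=2: a=3, p=66, q=7
  k=3: a=2, p=151, q=16
  k=4: a=10, p=1576, q=167

1576/167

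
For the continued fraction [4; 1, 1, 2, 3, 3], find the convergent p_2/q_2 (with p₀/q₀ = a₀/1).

Using pₖ = aₖpₖ₋₁ + pₖ₋₂, qₖ = aₖqₖ₋₁ + qₖ₋₂ (with p₋₁=1, p₋₂=0, q₋₁=0, q₋₂=1):
  k=0: a=4, p=4, q=1
  k=1: a=1, p=5, q=1
  k=2: a=1, p=9, q=2

9/2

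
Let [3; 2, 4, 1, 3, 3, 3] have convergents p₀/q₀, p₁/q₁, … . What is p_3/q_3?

38/11

Using pₖ = aₖpₖ₋₁ + pₖ₋₂, qₖ = aₖqₖ₋₁ + qₖ₋₂ (with p₋₁=1, p₋₂=0, q₋₁=0, q₋₂=1):
  k=0: a=3, p=3, q=1
  k=1: a=2, p=7, q=2
  k=2: a=4, p=31, q=9
  k=3: a=1, p=38, q=11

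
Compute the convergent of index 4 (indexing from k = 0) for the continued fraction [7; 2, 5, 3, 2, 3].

Using pₖ = aₖpₖ₋₁ + pₖ₋₂, qₖ = aₖqₖ₋₁ + qₖ₋₂ (with p₋₁=1, p₋₂=0, q₋₁=0, q₋₂=1):
  k=0: a=7, p=7, q=1
  k=1: a=2, p=15, q=2
  k=2: a=5, p=82, q=11
  k=3: a=3, p=261, q=35
  k=4: a=2, p=604, q=81

604/81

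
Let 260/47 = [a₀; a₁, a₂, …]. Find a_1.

260 = 5·47 + 25   →  a_0 = 5
47 = 1·25 + 22   →  a_1 = 1

1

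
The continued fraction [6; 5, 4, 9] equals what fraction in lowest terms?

1201/194

Using pₖ = aₖpₖ₋₁ + pₖ₋₂ and qₖ = aₖqₖ₋₁ + qₖ₋₂:
  k=0: a=6, p=6, q=1
  k=1: a=5, p=31, q=5
  k=2: a=4, p=130, q=21
  k=3: a=9, p=1201, q=194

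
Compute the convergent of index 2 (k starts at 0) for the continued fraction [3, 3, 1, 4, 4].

Using pₖ = aₖpₖ₋₁ + pₖ₋₂, qₖ = aₖqₖ₋₁ + qₖ₋₂ (with p₋₁=1, p₋₂=0, q₋₁=0, q₋₂=1):
  k=0: a=3, p=3, q=1
  k=1: a=3, p=10, q=3
  k=2: a=1, p=13, q=4

13/4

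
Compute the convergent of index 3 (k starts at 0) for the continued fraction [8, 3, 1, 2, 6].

Using pₖ = aₖpₖ₋₁ + pₖ₋₂, qₖ = aₖqₖ₋₁ + qₖ₋₂ (with p₋₁=1, p₋₂=0, q₋₁=0, q₋₂=1):
  k=0: a=8, p=8, q=1
  k=1: a=3, p=25, q=3
  k=2: a=1, p=33, q=4
  k=3: a=2, p=91, q=11

91/11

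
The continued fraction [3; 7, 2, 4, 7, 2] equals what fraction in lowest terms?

3244/1035

Fold from the inside: start with 2/1.
  7 + 1/2 = 15/2
  4 + 2/15 = 62/15
  2 + 15/62 = 139/62
  7 + 62/139 = 1035/139
  3 + 139/1035 = 3244/1035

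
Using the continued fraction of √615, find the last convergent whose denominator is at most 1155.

√615 = [24; 1, 3, 1, 48, …] (period length 4).
Convergents:
  p_0/q_0 = 24/1
  p_1/q_1 = 25/1
  p_2/q_2 = 99/4
  p_3/q_3 = 124/5
  p_4/q_4 = 6051/244
  p_5/q_5 = 6175/249
  p_6/q_6 = 24576/991
  p_7/q_7 = 30751/1240
q_6 = 991 ≤ 1155 < 1240 = q_7, so the answer is 24576/991.

24576/991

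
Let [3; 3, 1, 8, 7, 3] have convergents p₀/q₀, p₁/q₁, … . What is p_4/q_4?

811/249

Using pₖ = aₖpₖ₋₁ + pₖ₋₂, qₖ = aₖqₖ₋₁ + qₖ₋₂ (with p₋₁=1, p₋₂=0, q₋₁=0, q₋₂=1):
  k=0: a=3, p=3, q=1
  k=1: a=3, p=10, q=3
  k=2: a=1, p=13, q=4
  k=3: a=8, p=114, q=35
  k=4: a=7, p=811, q=249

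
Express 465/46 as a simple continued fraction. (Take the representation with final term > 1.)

465 = 10×46 + 5
46 = 9×5 + 1
5 = 5×1 + 0  (stop)
So 465/46 = [10; 9, 5].

[10; 9, 5]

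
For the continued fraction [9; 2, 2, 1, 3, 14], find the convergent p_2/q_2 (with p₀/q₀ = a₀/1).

Using pₖ = aₖpₖ₋₁ + pₖ₋₂, qₖ = aₖqₖ₋₁ + qₖ₋₂ (with p₋₁=1, p₋₂=0, q₋₁=0, q₋₂=1):
  k=0: a=9, p=9, q=1
  k=1: a=2, p=19, q=2
  k=2: a=2, p=47, q=5

47/5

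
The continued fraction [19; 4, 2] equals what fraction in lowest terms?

Fold from the inside: start with 2/1.
  4 + 1/2 = 9/2
  19 + 2/9 = 173/9

173/9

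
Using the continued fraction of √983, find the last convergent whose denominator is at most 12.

94/3

√983 = [31; 2, 1, 5, 31, 5, 1, 2, 62, …] (period length 8).
Convergents:
  p_0/q_0 = 31/1
  p_1/q_1 = 63/2
  p_2/q_2 = 94/3
  p_3/q_3 = 533/17
q_2 = 3 ≤ 12 < 17 = q_3, so the answer is 94/3.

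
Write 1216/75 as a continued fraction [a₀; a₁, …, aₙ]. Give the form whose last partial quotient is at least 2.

1216 = 16·75 + 16
75 = 4·16 + 11
16 = 1·11 + 5
11 = 2·5 + 1
5 = 5·1 + 0  (stop)
So 1216/75 = [16; 4, 1, 2, 5].

[16; 4, 1, 2, 5]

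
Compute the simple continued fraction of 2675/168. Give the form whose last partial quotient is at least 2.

[15; 1, 11, 1, 12]

2675 = 15*168 + 155
168 = 1*155 + 13
155 = 11*13 + 12
13 = 1*12 + 1
12 = 12*1 + 0  (stop)
So 2675/168 = [15; 1, 11, 1, 12].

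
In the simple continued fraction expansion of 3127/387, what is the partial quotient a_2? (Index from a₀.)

3127 = 8·387 + 31   →  a_0 = 8
387 = 12·31 + 15   →  a_1 = 12
31 = 2·15 + 1   →  a_2 = 2

2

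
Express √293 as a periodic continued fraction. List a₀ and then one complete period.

[17; 8, 1, 1, 8, 34]

a₀ = ⌊√293⌋ = 17.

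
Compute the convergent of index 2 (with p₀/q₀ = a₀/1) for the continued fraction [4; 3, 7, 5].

95/22

Using pₖ = aₖpₖ₋₁ + pₖ₋₂, qₖ = aₖqₖ₋₁ + qₖ₋₂ (with p₋₁=1, p₋₂=0, q₋₁=0, q₋₂=1):
  k=0: a=4, p=4, q=1
  k=1: a=3, p=13, q=3
  k=2: a=7, p=95, q=22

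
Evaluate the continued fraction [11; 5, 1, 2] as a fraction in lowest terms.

Using pₖ = aₖpₖ₋₁ + pₖ₋₂ and qₖ = aₖqₖ₋₁ + qₖ₋₂:
  k=0: a=11, p=11, q=1
  k=1: a=5, p=56, q=5
  k=2: a=1, p=67, q=6
  k=3: a=2, p=190, q=17

190/17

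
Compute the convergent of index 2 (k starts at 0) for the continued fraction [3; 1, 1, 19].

7/2

Using pₖ = aₖpₖ₋₁ + pₖ₋₂, qₖ = aₖqₖ₋₁ + qₖ₋₂ (with p₋₁=1, p₋₂=0, q₋₁=0, q₋₂=1):
  k=0: a=3, p=3, q=1
  k=1: a=1, p=4, q=1
  k=2: a=1, p=7, q=2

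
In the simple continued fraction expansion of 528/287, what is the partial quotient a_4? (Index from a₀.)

5

528 = 1·287 + 241   →  a_0 = 1
287 = 1·241 + 46   →  a_1 = 1
241 = 5·46 + 11   →  a_2 = 5
46 = 4·11 + 2   →  a_3 = 4
11 = 5·2 + 1   →  a_4 = 5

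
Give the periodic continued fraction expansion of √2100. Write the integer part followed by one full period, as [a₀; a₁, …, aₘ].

a₀ = ⌊√2100⌋ = 45.
With m₀=0, d₀=1 and mₖ₊₁ = dₖaₖ − mₖ, dₖ₊₁ = (n − mₖ₊₁²)/dₖ, aₖ₊₁ = ⌊(a₀+mₖ₊₁)/dₖ₊₁⌋:
  k=1: m=45, d=75, a=1
  k=2: m=30, d=16, a=4
  k=3: m=34, d=59, a=1
  k=4: m=25, d=25, a=2
  k=5: m=25, d=59, a=1
  k=6: m=34, d=16, a=4
  k=7: m=30, d=75, a=1
  k=8: m=45, d=1, a=90
d=1 and a=2a₀=90 at k=8, so the next step gives (m, d) = (45, 75) again — its k=1 value — and the period has length 8.

[45; 1, 4, 1, 2, 1, 4, 1, 90]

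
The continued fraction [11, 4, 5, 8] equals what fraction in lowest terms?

Fold from the inside: start with 8/1.
  5 + 1/8 = 41/8
  4 + 8/41 = 172/41
  11 + 41/172 = 1933/172

1933/172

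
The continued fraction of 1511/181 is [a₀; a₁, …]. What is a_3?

6

1511 = 8·181 + 63   →  a_0 = 8
181 = 2·63 + 55   →  a_1 = 2
63 = 1·55 + 8   →  a_2 = 1
55 = 6·8 + 7   →  a_3 = 6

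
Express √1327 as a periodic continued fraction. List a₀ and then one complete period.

[36; 2, 2, 1, 35, 1, 2, 2, 72]

a₀ = ⌊√1327⌋ = 36.
With m₀=0, d₀=1 and mₖ₊₁ = dₖaₖ − mₖ, dₖ₊₁ = (n − mₖ₊₁²)/dₖ, aₖ₊₁ = ⌊(a₀+mₖ₊₁)/dₖ₊₁⌋:
  k=1: m=36, d=31, a=2
  k=2: m=26, d=21, a=2
  k=3: m=16, d=51, a=1
  k=4: m=35, d=2, a=35
  k=5: m=35, d=51, a=1
  k=6: m=16, d=21, a=2
  k=7: m=26, d=31, a=2
  k=8: m=36, d=1, a=72
d=1 and a=2a₀=72 at k=8, so the next step gives (m, d) = (36, 31) again — its k=1 value — and the period has length 8.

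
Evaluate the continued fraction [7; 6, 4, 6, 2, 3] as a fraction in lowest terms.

8356/1167

Fold from the inside: start with 3/1.
  2 + 1/3 = 7/3
  6 + 3/7 = 45/7
  4 + 7/45 = 187/45
  6 + 45/187 = 1167/187
  7 + 187/1167 = 8356/1167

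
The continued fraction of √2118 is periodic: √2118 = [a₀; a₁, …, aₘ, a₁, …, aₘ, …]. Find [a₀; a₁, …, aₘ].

[46; 46, 92]

a₀ = ⌊√2118⌋ = 46.
With m₀=0, d₀=1 and mₖ₊₁ = dₖaₖ − mₖ, dₖ₊₁ = (n − mₖ₊₁²)/dₖ, aₖ₊₁ = ⌊(a₀+mₖ₊₁)/dₖ₊₁⌋:
  k=1: m=46, d=2, a=46
  k=2: m=46, d=1, a=92
d=1 and a=2a₀=92 at k=2, so the next step gives (m, d) = (46, 2) again — its k=1 value — and the period has length 2.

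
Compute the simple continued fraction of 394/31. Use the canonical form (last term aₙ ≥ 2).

[12; 1, 2, 2, 4]

394 = 12*31 + 22
31 = 1*22 + 9
22 = 2*9 + 4
9 = 2*4 + 1
4 = 4*1 + 0  (stop)
So 394/31 = [12; 1, 2, 2, 4].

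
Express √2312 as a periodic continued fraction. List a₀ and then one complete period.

[48; 12, 96]

a₀ = ⌊√2312⌋ = 48.
With m₀=0, d₀=1 and mₖ₊₁ = dₖaₖ − mₖ, dₖ₊₁ = (n − mₖ₊₁²)/dₖ, aₖ₊₁ = ⌊(a₀+mₖ₊₁)/dₖ₊₁⌋:
  k=1: m=48, d=8, a=12
  k=2: m=48, d=1, a=96
d=1 and a=2a₀=96 at k=2, so the next step gives (m, d) = (48, 8) again — its k=1 value — and the period has length 2.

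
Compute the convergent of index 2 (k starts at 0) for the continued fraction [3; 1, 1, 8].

7/2

Using pₖ = aₖpₖ₋₁ + pₖ₋₂, qₖ = aₖqₖ₋₁ + qₖ₋₂ (with p₋₁=1, p₋₂=0, q₋₁=0, q₋₂=1):
  k=0: a=3, p=3, q=1
  k=1: a=1, p=4, q=1
  k=2: a=1, p=7, q=2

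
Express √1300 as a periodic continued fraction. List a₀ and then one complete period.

[36; 18, 72]

a₀ = ⌊√1300⌋ = 36.
With m₀=0, d₀=1 and mₖ₊₁ = dₖaₖ − mₖ, dₖ₊₁ = (n − mₖ₊₁²)/dₖ, aₖ₊₁ = ⌊(a₀+mₖ₊₁)/dₖ₊₁⌋:
  k=1: m=36, d=4, a=18
  k=2: m=36, d=1, a=72
d=1 and a=2a₀=72 at k=2, so the next step gives (m, d) = (36, 4) again — its k=1 value — and the period has length 2.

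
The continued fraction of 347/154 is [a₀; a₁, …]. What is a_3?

18

347 = 2·154 + 39   →  a_0 = 2
154 = 3·39 + 37   →  a_1 = 3
39 = 1·37 + 2   →  a_2 = 1
37 = 18·2 + 1   →  a_3 = 18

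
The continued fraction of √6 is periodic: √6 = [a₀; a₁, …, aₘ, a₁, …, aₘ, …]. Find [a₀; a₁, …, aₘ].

[2; 2, 4]

a₀ = ⌊√6⌋ = 2.
With m₀=0, d₀=1 and mₖ₊₁ = dₖaₖ − mₖ, dₖ₊₁ = (n − mₖ₊₁²)/dₖ, aₖ₊₁ = ⌊(a₀+mₖ₊₁)/dₖ₊₁⌋:
  k=1: m=2, d=2, a=2
  k=2: m=2, d=1, a=4
d=1 and a=2a₀=4 at k=2, so the next step gives (m, d) = (2, 2) again — its k=1 value — and the period has length 2.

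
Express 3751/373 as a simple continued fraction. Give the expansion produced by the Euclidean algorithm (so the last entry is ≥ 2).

3751 = 10*373 + 21
373 = 17*21 + 16
21 = 1*16 + 5
16 = 3*5 + 1
5 = 5*1 + 0  (stop)
So 3751/373 = [10; 17, 1, 3, 5].

[10; 17, 1, 3, 5]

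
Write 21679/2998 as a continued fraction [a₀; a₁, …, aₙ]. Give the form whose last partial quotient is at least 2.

21679 = 7·2998 + 693
2998 = 4·693 + 226
693 = 3·226 + 15
226 = 15·15 + 1
15 = 15·1 + 0  (stop)
So 21679/2998 = [7; 4, 3, 15, 15].

[7; 4, 3, 15, 15]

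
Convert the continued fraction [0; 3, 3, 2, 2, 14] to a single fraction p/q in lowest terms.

Using pₖ = aₖpₖ₋₁ + pₖ₋₂ and qₖ = aₖqₖ₋₁ + qₖ₋₂:
  k=0: a=0, p=0, q=1
  k=1: a=3, p=1, q=3
  k=2: a=3, p=3, q=10
  k=3: a=2, p=7, q=23
  k=4: a=2, p=17, q=56
  k=5: a=14, p=245, q=807

245/807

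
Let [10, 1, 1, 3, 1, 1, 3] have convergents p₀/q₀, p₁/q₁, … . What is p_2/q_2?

Using pₖ = aₖpₖ₋₁ + pₖ₋₂, qₖ = aₖqₖ₋₁ + qₖ₋₂ (with p₋₁=1, p₋₂=0, q₋₁=0, q₋₂=1):
  k=0: a=10, p=10, q=1
  k=1: a=1, p=11, q=1
  k=2: a=1, p=21, q=2

21/2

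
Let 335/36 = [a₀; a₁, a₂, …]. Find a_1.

3

335 = 9·36 + 11   →  a_0 = 9
36 = 3·11 + 3   →  a_1 = 3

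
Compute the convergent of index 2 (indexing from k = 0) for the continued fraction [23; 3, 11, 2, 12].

Using pₖ = aₖpₖ₋₁ + pₖ₋₂, qₖ = aₖqₖ₋₁ + qₖ₋₂ (with p₋₁=1, p₋₂=0, q₋₁=0, q₋₂=1):
  k=0: a=23, p=23, q=1
  k=1: a=3, p=70, q=3
  k=2: a=11, p=793, q=34

793/34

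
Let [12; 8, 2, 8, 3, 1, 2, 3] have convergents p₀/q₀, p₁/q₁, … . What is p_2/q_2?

206/17

Using pₖ = aₖpₖ₋₁ + pₖ₋₂, qₖ = aₖqₖ₋₁ + qₖ₋₂ (with p₋₁=1, p₋₂=0, q₋₁=0, q₋₂=1):
  k=0: a=12, p=12, q=1
  k=1: a=8, p=97, q=8
  k=2: a=2, p=206, q=17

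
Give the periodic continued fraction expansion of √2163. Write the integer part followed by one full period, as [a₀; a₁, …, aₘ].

a₀ = ⌊√2163⌋ = 46.
With m₀=0, d₀=1 and mₖ₊₁ = dₖaₖ − mₖ, dₖ₊₁ = (n − mₖ₊₁²)/dₖ, aₖ₊₁ = ⌊(a₀+mₖ₊₁)/dₖ₊₁⌋:
  k=1: m=46, d=47, a=1
  k=2: m=1, d=46, a=1
  k=3: m=45, d=3, a=30
  k=4: m=45, d=46, a=1
  k=5: m=1, d=47, a=1
  k=6: m=46, d=1, a=92
d=1 and a=2a₀=92 at k=6, so the next step gives (m, d) = (46, 47) again — its k=1 value — and the period has length 6.

[46; 1, 1, 30, 1, 1, 92]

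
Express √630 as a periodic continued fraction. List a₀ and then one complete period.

[25; 10, 50]

a₀ = ⌊√630⌋ = 25.
With m₀=0, d₀=1 and mₖ₊₁ = dₖaₖ − mₖ, dₖ₊₁ = (n − mₖ₊₁²)/dₖ, aₖ₊₁ = ⌊(a₀+mₖ₊₁)/dₖ₊₁⌋:
  k=1: m=25, d=5, a=10
  k=2: m=25, d=1, a=50
d=1 and a=2a₀=50 at k=2, so the next step gives (m, d) = (25, 5) again — its k=1 value — and the period has length 2.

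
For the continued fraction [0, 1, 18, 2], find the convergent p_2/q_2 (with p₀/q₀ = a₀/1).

Using pₖ = aₖpₖ₋₁ + pₖ₋₂, qₖ = aₖqₖ₋₁ + qₖ₋₂ (with p₋₁=1, p₋₂=0, q₋₁=0, q₋₂=1):
  k=0: a=0, p=0, q=1
  k=1: a=1, p=1, q=1
  k=2: a=18, p=18, q=19

18/19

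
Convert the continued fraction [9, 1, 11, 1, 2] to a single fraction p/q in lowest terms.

Using pₖ = aₖpₖ₋₁ + pₖ₋₂ and qₖ = aₖqₖ₋₁ + qₖ₋₂:
  k=0: a=9, p=9, q=1
  k=1: a=1, p=10, q=1
  k=2: a=11, p=119, q=12
  k=3: a=1, p=129, q=13
  k=4: a=2, p=377, q=38

377/38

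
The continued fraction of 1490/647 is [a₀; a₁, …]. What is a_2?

1490 = 2·647 + 196   →  a_0 = 2
647 = 3·196 + 59   →  a_1 = 3
196 = 3·59 + 19   →  a_2 = 3

3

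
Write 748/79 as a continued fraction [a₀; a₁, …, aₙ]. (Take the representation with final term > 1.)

748 = 9×79 + 37
79 = 2×37 + 5
37 = 7×5 + 2
5 = 2×2 + 1
2 = 2×1 + 0  (stop)
So 748/79 = [9; 2, 7, 2, 2].

[9; 2, 7, 2, 2]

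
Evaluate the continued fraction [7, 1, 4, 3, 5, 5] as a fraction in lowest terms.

Fold from the inside: start with 5/1.
  5 + 1/5 = 26/5
  3 + 5/26 = 83/26
  4 + 26/83 = 358/83
  1 + 83/358 = 441/358
  7 + 358/441 = 3445/441

3445/441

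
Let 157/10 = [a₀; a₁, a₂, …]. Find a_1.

157 = 15·10 + 7   →  a_0 = 15
10 = 1·7 + 3   →  a_1 = 1

1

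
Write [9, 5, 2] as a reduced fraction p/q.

101/11

Using pₖ = aₖpₖ₋₁ + pₖ₋₂ and qₖ = aₖqₖ₋₁ + qₖ₋₂:
  k=0: a=9, p=9, q=1
  k=1: a=5, p=46, q=5
  k=2: a=2, p=101, q=11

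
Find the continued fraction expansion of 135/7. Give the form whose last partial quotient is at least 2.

[19; 3, 2]

135 = 19·7 + 2
7 = 3·2 + 1
2 = 2·1 + 0  (stop)
So 135/7 = [19; 3, 2].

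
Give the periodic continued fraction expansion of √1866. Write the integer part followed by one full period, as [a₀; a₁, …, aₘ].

a₀ = ⌊√1866⌋ = 43.
With m₀=0, d₀=1 and mₖ₊₁ = dₖaₖ − mₖ, dₖ₊₁ = (n − mₖ₊₁²)/dₖ, aₖ₊₁ = ⌊(a₀+mₖ₊₁)/dₖ₊₁⌋:
  k=1: m=43, d=17, a=5
  k=2: m=42, d=6, a=14
  k=3: m=42, d=17, a=5
  k=4: m=43, d=1, a=86
d=1 and a=2a₀=86 at k=4, so the next step gives (m, d) = (43, 17) again — its k=1 value — and the period has length 4.

[43; 5, 14, 5, 86]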